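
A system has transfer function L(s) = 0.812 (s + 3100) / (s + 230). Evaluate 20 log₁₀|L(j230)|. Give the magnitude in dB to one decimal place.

17.8 dB

|j230 + 3100| = √(230² + 3100²) = 3109
|j230 + 230| = √(230² + 230²) = 325.3
|L(j230)| = 0.812 × 3109 / 325.3 = 7.7601
20 log₁₀(7.7601) = 17.80 dB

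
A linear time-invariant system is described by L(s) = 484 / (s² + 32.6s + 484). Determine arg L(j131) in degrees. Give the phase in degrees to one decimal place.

∠[(j131)² + 32.6(j131) + 484] = ∠[-16677 + j4270.6] = 165.64°
∠L(j131) = −165.64° = -165.64°

-165.6°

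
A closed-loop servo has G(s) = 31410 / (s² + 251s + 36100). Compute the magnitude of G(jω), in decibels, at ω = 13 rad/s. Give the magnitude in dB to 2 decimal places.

-1.20 dB

|(j13)² + 251(j13) + 36100| = |35931 + j3263| = 3.608e+04
|G(j13)| = 31410 / 3.608e+04 = 0.87059
20 log₁₀(0.87059) = -1.204 dB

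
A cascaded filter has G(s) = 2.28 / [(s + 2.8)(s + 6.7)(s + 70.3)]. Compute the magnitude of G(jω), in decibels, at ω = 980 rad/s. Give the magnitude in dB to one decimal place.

-172.3 dB

|j980 + 2.8| = √(980² + 2.8²) = 980
|j980 + 6.7| = √(980² + 6.7²) = 980
|j980 + 70.3| = √(980² + 70.3²) = 982.5
|G(j980)| = 2.28 / (980 × 980 × 982.5) = 2.4162e-09
20 log₁₀(2.4162e-09) = -172.34 dB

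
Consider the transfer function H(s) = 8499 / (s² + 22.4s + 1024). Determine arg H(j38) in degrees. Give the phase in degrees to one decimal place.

∠[(j38)² + 22.4(j38) + 1024] = ∠[-420 + j851.2] = 116.26°
∠H(j38) = −116.26° = -116.26°

-116.3°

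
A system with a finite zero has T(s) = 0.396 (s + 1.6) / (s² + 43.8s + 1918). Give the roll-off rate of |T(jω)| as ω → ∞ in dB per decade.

-20 dB/decade

With 1 zero and 2 poles, the high-frequency asymptotic slope is 20 × (1 − 2) = -20 dB/decade.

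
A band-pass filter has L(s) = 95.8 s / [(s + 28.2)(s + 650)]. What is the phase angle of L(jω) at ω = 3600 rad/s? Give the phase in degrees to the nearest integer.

-79°

∠(j3600) = 90.00°
∠(j3600 + 28.2) = arctan(3600/28.2) = 89.55°
∠(j3600 + 650) = arctan(3600/650) = 79.77°
∠L(j3600) = 90.00° − (89.55° + 79.77°) = -79.32°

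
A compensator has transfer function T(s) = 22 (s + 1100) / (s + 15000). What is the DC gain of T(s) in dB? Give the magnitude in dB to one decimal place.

4.2 dB

T(0) = 22 × 1100 / 15000 = 1.6133
20 log₁₀(1.6133) = 4.15 dB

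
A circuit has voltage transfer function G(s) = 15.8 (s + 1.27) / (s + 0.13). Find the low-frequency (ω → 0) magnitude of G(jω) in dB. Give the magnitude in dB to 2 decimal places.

G(0) = 15.8 × 1.27 / 0.13 = 154.35
20 log₁₀(154.35) = 43.770 dB

43.77 dB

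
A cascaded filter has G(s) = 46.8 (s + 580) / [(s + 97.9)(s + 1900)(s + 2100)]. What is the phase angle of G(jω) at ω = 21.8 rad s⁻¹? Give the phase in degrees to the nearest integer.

∠(j21.8 + 580) = arctan(21.8/580) = 2.15°
∠(j21.8 + 97.9) = arctan(21.8/97.9) = 12.55°
∠(j21.8 + 1900) = arctan(21.8/1900) = 0.66°
∠(j21.8 + 2100) = arctan(21.8/2100) = 0.59°
∠G(j21.8) = 2.15° − (12.55° + 0.66° + 0.59°) = -11.65°

-12°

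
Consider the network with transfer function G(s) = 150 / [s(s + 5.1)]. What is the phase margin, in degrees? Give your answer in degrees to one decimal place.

23.5°

Gain crossover: |G(jω)| = 1 at ω ≈ 11.7 rad/s.
∠G(j11.7) = −90° − arctan(11.7/5.1) ≈ -156.50°
PM = 180° + (-156.50°) = 23.50°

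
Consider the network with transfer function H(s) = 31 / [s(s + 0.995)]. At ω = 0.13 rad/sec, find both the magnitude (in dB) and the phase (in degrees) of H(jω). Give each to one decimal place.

|j0.13 + 0.995| = √(0.13² + 0.995²) = 1.003
|j0.13| = 0.13
|H(j0.13)| = 31 / (1.003 × 0.13) = 237.64
20 log₁₀(237.64) = 47.52 dB
∠(j0.13 + 0.995) = arctan(0.13/0.995) = 7.44°
∠(j0.13) = 90.00°
∠H(j0.13) = − (7.44° + 90.00°) = -97.44°

|H| = 47.5 dB, ∠H = -97.4°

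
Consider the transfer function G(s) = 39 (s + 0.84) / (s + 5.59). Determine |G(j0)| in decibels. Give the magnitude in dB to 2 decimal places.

G(0) = 39 × 0.84 / 5.59 = 5.8605
20 log₁₀(5.8605) = 15.359 dB

15.36 dB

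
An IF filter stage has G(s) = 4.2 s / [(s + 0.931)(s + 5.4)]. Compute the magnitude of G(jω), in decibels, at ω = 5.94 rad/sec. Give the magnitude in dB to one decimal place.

|j5.94| = 5.94
|j5.94 + 0.931| = √(5.94² + 0.931²) = 6.013
|j5.94 + 5.4| = √(5.94² + 5.4²) = 8.028
|G(j5.94)| = 4.2 × 5.94 / (6.013 × 8.028) = 0.51688
20 log₁₀(0.51688) = -5.73 dB

-5.7 dB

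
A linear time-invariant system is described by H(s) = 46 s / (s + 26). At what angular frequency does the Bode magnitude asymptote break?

The single real pole at s = −26 gives a corner at ω = 26 rad/s.

26 rad/s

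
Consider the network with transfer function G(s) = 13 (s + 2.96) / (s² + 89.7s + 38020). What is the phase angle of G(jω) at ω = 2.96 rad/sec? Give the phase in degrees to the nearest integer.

∠(j2.96 + 2.96) = arctan(2.96/2.96) = 45.00°
∠[(j2.96)² + 89.7(j2.96) + 38020] = ∠[38011 + j265.51] = 0.40°
∠G(j2.96) = 45.00° − 0.40° = 44.60°

45 deg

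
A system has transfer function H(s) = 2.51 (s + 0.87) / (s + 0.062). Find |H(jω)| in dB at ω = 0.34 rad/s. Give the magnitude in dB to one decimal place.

16.6 dB

|j0.34 + 0.87| = √(0.34² + 0.87²) = 0.9341
|j0.34 + 0.062| = √(0.34² + 0.062²) = 0.3456
|H(j0.34)| = 2.51 × 0.9341 / 0.3456 = 6.7838
20 log₁₀(6.7838) = 16.63 dB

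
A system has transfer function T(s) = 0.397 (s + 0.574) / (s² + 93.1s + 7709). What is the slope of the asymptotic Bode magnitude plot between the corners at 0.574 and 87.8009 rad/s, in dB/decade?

20 dB/decade

In this band the factors already past their corner are: zero at 0.574; net slope = 20 dB/decade.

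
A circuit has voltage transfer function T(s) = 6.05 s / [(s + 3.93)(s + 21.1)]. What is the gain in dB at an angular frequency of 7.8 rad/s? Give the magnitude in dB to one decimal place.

-12.4 dB

|j7.8| = 7.8
|j7.8 + 3.93| = √(7.8² + 3.93²) = 8.734
|j7.8 + 21.1| = √(7.8² + 21.1²) = 22.5
|T(j7.8)| = 6.05 × 7.8 / (8.734 × 22.5) = 0.24018
20 log₁₀(0.24018) = -12.39 dB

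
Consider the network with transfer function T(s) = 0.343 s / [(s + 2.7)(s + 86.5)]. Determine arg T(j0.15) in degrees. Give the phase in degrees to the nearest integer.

∠(j0.15) = 90.00°
∠(j0.15 + 2.7) = arctan(0.15/2.7) = 3.18°
∠(j0.15 + 86.5) = arctan(0.15/86.5) = 0.10°
∠T(j0.15) = 90.00° − (3.18° + 0.10°) = 86.72°

87°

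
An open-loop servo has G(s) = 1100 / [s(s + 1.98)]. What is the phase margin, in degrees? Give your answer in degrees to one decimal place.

Gain crossover: |G(jω)| = 1 at ω ≈ 33.1 rad s⁻¹.
∠G(j33.1) = −90° − arctan(33.1/1.98) ≈ -176.58°
PM = 180° + (-176.58°) = 3.42°

3.4 deg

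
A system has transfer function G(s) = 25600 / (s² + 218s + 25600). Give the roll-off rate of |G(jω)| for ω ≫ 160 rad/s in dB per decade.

-40 dB/decade

With 0 zeros and 2 poles, the high-frequency asymptotic slope is 20 × (0 − 2) = -40 dB/decade.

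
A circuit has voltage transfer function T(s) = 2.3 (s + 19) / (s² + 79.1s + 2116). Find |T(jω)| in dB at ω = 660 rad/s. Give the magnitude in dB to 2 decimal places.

|j660 + 19| = √(660² + 19²) = 660.3
|(j660)² + 79.1(j660) + 2116| = |-4.3348e+05 + j52206| = 4.366e+05
|T(j660)| = 2.3 × 660.3 / 4.366e+05 = 0.0034782
20 log₁₀(0.0034782) = -49.173 dB

-49.17 dB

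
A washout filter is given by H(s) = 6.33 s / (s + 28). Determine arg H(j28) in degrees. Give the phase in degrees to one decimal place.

45.0°

∠(j28) = 90.00°
∠(j28 + 28) = arctan(28/28) = 45.00°
∠H(j28) = 90.00° − 45.00° = 45.00°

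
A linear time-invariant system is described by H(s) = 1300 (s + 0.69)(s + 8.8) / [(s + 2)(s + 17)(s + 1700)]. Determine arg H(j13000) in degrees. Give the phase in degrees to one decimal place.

-82.5°

∠(j13000 + 0.69) = arctan(13000/0.69) = 90.00°
∠(j13000 + 8.8) = arctan(13000/8.8) = 89.96°
∠(j13000 + 2) = arctan(13000/2) = 89.99°
∠(j13000 + 17) = arctan(13000/17) = 89.93°
∠(j13000 + 1700) = arctan(13000/1700) = 82.55°
∠H(j13000) = 90.00° + 89.96° − (89.99° + 89.93° + 82.55°) = -82.51°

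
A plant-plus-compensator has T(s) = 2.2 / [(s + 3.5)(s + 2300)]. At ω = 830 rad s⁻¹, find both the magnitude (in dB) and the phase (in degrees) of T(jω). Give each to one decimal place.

|j830 + 3.5| = √(830² + 3.5²) = 830
|j830 + 2300| = √(830² + 2300²) = 2445
|T(j830)| = 2.2 / (830 × 2445) = 1.084e-06
20 log₁₀(1.084e-06) = -119.30 dB
∠(j830 + 3.5) = arctan(830/3.5) = 89.76°
∠(j830 + 2300) = arctan(830/2300) = 19.84°
∠T(j830) = − (89.76° + 19.84°) = -109.60°

|T| = -119.3 dB, ∠T = -109.6 deg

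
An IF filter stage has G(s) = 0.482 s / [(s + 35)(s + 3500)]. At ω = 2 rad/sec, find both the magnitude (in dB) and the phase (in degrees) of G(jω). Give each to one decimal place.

|j2| = 2
|j2 + 35| = √(2² + 35²) = 35.06
|j2 + 3500| = √(2² + 3500²) = 3500
|G(j2)| = 0.482 × 2 / (35.06 × 3500) = 7.8566e-06
20 log₁₀(7.8566e-06) = -102.10 dB
∠(j2) = 90.00°
∠(j2 + 35) = arctan(2/35) = 3.27°
∠(j2 + 3500) = arctan(2/3500) = 0.03°
∠G(j2) = 90.00° − (3.27° + 0.03°) = 86.70°

|G| = -102.1 dB, ∠G = 86.7°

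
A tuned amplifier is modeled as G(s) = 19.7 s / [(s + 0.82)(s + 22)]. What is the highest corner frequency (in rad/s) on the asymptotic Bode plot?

Break frequencies occur at each pole and zero magnitude: 0.82 rad/s, 22 rad/s.
The highest is 22 rad/s.

22 rad/s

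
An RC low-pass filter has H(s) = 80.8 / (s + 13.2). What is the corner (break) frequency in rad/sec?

13.2 rad/sec

The single real pole at s = −13.2 gives a corner at ω = 13.2 rad/sec.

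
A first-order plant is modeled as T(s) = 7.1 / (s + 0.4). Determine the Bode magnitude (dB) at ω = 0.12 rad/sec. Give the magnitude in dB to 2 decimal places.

|j0.12 + 0.4| = √(0.12² + 0.4²) = 0.4176
|T(j0.12)| = 7.1 / 0.4176 = 17.001
20 log₁₀(17.001) = 24.610 dB

24.61 dB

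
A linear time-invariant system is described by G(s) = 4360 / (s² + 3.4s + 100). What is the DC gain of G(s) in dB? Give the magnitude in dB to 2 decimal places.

G(0) = 4360 / 100 = 43.6
20 log₁₀(43.6) = 32.790 dB

32.79 dB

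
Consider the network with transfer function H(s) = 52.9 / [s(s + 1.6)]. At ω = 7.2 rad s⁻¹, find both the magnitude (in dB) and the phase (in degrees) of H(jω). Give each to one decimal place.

|j7.2 + 1.6| = √(7.2² + 1.6²) = 7.376
|j7.2| = 7.2
|H(j7.2)| = 52.9 / (7.376 × 7.2) = 0.99615
20 log₁₀(0.99615) = -0.03 dB
∠(j7.2 + 1.6) = arctan(7.2/1.6) = 77.47°
∠(j7.2) = 90.00°
∠H(j7.2) = − (77.47° + 90.00°) = -167.47°

|H| = -0.0 dB, ∠H = -167.5°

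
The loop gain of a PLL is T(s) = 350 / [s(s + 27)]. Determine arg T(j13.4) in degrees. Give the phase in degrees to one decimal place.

∠(j13.4 + 27) = arctan(13.4/27) = 26.40°
∠(j13.4) = 90.00°
∠T(j13.4) = − (26.40° + 90.00°) = -116.40°

-116.4°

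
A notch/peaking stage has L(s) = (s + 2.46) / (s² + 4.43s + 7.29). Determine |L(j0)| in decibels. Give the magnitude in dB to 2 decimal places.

L(0) = 1 × 2.46 / 7.29 = 0.33745
20 log₁₀(0.33745) = -9.436 dB

-9.44 dB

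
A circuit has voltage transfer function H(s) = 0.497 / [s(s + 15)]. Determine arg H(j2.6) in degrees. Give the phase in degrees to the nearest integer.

∠(j2.6 + 15) = arctan(2.6/15) = 9.83°
∠(j2.6) = 90.00°
∠H(j2.6) = − (9.83° + 90.00°) = -99.83°

-100°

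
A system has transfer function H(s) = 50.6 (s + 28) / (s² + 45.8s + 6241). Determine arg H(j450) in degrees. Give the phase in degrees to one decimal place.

-87.6°

∠(j450 + 28) = arctan(450/28) = 86.44°
∠[(j450)² + 45.8(j450) + 6241] = ∠[-1.9626e+05 + j20610] = 174.01°
∠H(j450) = 86.44° − 174.01° = -87.57°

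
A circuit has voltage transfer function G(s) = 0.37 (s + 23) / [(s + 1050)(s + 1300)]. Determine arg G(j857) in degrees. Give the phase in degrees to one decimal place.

∠(j857 + 23) = arctan(857/23) = 88.46°
∠(j857 + 1050) = arctan(857/1050) = 39.22°
∠(j857 + 1300) = arctan(857/1300) = 33.39°
∠G(j857) = 88.46° − (39.22° + 33.39°) = 15.85°

15.8°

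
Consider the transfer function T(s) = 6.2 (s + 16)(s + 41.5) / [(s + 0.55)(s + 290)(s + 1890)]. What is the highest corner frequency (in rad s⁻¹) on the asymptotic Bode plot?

1890 rad s⁻¹

Break frequencies occur at each pole and zero magnitude: 0.55 rad s⁻¹, 16 rad s⁻¹, 41.5 rad s⁻¹, 290 rad s⁻¹, 1890 rad s⁻¹.
The highest is 1890 rad s⁻¹.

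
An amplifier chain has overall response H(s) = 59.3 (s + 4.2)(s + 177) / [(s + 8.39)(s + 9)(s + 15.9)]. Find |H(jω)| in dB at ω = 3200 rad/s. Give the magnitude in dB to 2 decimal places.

-34.63 dB

|j3200 + 4.2| = √(3200² + 4.2²) = 3200
|j3200 + 177| = √(3200² + 177²) = 3205
|j3200 + 8.39| = √(3200² + 8.39²) = 3200
|j3200 + 9| = √(3200² + 9²) = 3200
|j3200 + 15.9| = √(3200² + 15.9²) = 3200
|H(j3200)| = 59.3 × 3200 × 3205 / (3200 × 3200 × 3200) = 0.018559
20 log₁₀(0.018559) = -34.629 dB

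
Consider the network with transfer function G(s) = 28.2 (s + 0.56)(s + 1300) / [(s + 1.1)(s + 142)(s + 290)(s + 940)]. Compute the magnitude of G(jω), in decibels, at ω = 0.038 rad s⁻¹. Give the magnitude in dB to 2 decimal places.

-66.32 dB

|j0.038 + 0.56| = √(0.038² + 0.56²) = 0.5613
|j0.038 + 1300| = √(0.038² + 1300²) = 1300
|j0.038 + 1.1| = √(0.038² + 1.1²) = 1.101
|j0.038 + 142| = √(0.038² + 142²) = 142
|j0.038 + 290| = √(0.038² + 290²) = 290
|j0.038 + 940| = √(0.038² + 940²) = 940
|G(j0.038)| = 28.2 × 0.5613 × 1300 / (1.101 × 142 × 290 × 940) = 0.00048296
20 log₁₀(0.00048296) = -66.322 dB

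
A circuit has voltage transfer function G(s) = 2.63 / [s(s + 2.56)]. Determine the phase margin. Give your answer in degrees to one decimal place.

69.4°

Gain crossover: |G(jω)| = 1 at ω ≈ 0.962 rad/s.
∠G(j0.962) = −90° − arctan(0.962/2.56) ≈ -110.59°
PM = 180° + (-110.59°) = 69.41°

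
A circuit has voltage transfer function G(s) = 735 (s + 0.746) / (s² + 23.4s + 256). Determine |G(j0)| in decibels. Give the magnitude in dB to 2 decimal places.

6.62 dB

G(0) = 735 × 0.746 / 256 = 2.1418
20 log₁₀(2.1418) = 6.616 dB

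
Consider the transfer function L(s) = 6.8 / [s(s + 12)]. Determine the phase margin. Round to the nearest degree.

Gain crossover: |L(jω)| = 1 at ω ≈ 0.566 rad s⁻¹.
∠L(j0.566) = −90° − arctan(0.566/12) ≈ -92.70°
PM = 180° + (-92.70°) = 87.30°

87 deg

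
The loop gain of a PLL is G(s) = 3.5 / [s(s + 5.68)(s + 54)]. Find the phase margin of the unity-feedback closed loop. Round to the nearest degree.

Gain crossover: |G(jω)| = 1 at ω ≈ 0.0114 rad s⁻¹.
∠G(j0.0114) = −90° − arctan(0.0114/5.68) − arctan(0.0114/54) ≈ -90.13°
PM = 180° + (-90.13°) = 89.87°

90°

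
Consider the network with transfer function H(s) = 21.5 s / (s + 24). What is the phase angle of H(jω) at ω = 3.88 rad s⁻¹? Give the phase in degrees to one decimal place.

∠(j3.88) = 90.00°
∠(j3.88 + 24) = arctan(3.88/24) = 9.18°
∠H(j3.88) = 90.00° − 9.18° = 80.82°

80.8 deg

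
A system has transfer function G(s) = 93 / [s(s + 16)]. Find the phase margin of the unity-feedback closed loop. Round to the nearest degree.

Gain crossover: |G(jω)| = 1 at ω ≈ 5.5 rad/s.
∠G(j5.5) = −90° − arctan(5.5/16) ≈ -108.96°
PM = 180° + (-108.96°) = 71.04°

71 deg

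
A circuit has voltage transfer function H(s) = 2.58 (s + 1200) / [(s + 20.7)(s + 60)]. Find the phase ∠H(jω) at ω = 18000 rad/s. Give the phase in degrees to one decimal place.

∠(j18000 + 1200) = arctan(18000/1200) = 86.19°
∠(j18000 + 20.7) = arctan(18000/20.7) = 89.93°
∠(j18000 + 60) = arctan(18000/60) = 89.81°
∠H(j18000) = 86.19° − (89.93° + 89.81°) = -93.56°

-93.6°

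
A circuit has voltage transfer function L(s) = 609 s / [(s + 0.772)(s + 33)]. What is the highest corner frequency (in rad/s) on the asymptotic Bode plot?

Break frequencies occur at each pole and zero magnitude: 0.772 rad/s, 33 rad/s.
The highest is 33 rad/s.

33 rad/s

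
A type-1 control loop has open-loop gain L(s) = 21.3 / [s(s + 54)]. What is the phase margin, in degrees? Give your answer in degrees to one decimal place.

Gain crossover: |L(jω)| = 1 at ω ≈ 0.394 rad s⁻¹.
∠L(j0.394) = −90° − arctan(0.394/54) ≈ -90.42°
PM = 180° + (-90.42°) = 89.58°

89.6°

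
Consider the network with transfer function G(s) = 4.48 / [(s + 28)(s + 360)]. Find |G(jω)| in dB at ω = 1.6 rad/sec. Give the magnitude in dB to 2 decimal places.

-67.06 dB

|j1.6 + 28| = √(1.6² + 28²) = 28.05
|j1.6 + 360| = √(1.6² + 360²) = 360
|G(j1.6)| = 4.48 / (28.05 × 360) = 0.00044372
20 log₁₀(0.00044372) = -67.058 dB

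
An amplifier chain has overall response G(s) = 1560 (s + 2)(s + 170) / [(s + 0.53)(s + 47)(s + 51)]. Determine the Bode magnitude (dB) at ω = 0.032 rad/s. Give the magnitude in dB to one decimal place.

|j0.032 + 2| = √(0.032² + 2²) = 2
|j0.032 + 170| = √(0.032² + 170²) = 170
|j0.032 + 0.53| = √(0.032² + 0.53²) = 0.531
|j0.032 + 47| = √(0.032² + 47²) = 47
|j0.032 + 51| = √(0.032² + 51²) = 51
|G(j0.032)| = 1560 × 2 × 170 / (0.531 × 47 × 51) = 416.8
20 log₁₀(416.8) = 52.40 dB

52.4 dB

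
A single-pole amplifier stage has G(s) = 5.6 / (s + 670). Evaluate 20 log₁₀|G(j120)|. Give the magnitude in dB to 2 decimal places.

-41.69 dB

|j120 + 670| = √(120² + 670²) = 680.7
|G(j120)| = 5.6 / 680.7 = 0.0082273
20 log₁₀(0.0082273) = -41.695 dB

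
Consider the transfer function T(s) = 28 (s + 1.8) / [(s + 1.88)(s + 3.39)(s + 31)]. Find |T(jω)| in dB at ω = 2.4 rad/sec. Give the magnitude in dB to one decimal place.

-13.4 dB

|j2.4 + 1.8| = √(2.4² + 1.8²) = 3
|j2.4 + 1.88| = √(2.4² + 1.88²) = 3.049
|j2.4 + 3.39| = √(2.4² + 3.39²) = 4.154
|j2.4 + 31| = √(2.4² + 31²) = 31.09
|T(j2.4)| = 28 × 3 / (3.049 × 4.154 × 31.09) = 0.21335
20 log₁₀(0.21335) = -13.42 dB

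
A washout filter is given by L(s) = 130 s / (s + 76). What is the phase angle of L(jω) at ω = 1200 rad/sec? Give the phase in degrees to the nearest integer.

∠(j1200) = 90.00°
∠(j1200 + 76) = arctan(1200/76) = 86.38°
∠L(j1200) = 90.00° − 86.38° = 3.62°

4°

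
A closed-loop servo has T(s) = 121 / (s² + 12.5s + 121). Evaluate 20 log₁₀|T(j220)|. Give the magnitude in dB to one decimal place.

-52.0 dB

|(j220)² + 12.5(j220) + 121| = |-48279 + j2750| = 4.836e+04
|T(j220)| = 121 / 4.836e+04 = 0.0025022
20 log₁₀(0.0025022) = -52.03 dB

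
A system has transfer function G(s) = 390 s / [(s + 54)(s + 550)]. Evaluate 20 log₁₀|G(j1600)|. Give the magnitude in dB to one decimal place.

-12.8 dB

|j1600| = 1600
|j1600 + 54| = √(1600² + 54²) = 1601
|j1600 + 550| = √(1600² + 550²) = 1692
|G(j1600)| = 390 × 1600 / (1601 × 1692) = 0.23038
20 log₁₀(0.23038) = -12.75 dB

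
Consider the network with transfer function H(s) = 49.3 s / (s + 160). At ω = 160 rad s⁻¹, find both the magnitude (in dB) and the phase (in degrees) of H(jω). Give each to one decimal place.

|j160| = 160
|j160 + 160| = √(160² + 160²) = 226.3
|H(j160)| = 49.3 × 160 / 226.3 = 34.86
20 log₁₀(34.86) = 30.85 dB
∠(j160) = 90.00°
∠(j160 + 160) = arctan(160/160) = 45.00°
∠H(j160) = 90.00° − 45.00° = 45.00°

|H| = 30.8 dB, ∠H = 45.0°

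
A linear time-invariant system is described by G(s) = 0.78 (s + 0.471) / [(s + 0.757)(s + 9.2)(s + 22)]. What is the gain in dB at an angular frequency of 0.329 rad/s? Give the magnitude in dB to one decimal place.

|j0.329 + 0.471| = √(0.329² + 0.471²) = 0.5745
|j0.329 + 0.757| = √(0.329² + 0.757²) = 0.8254
|j0.329 + 9.2| = √(0.329² + 9.2²) = 9.206
|j0.329 + 22| = √(0.329² + 22²) = 22
|G(j0.329)| = 0.78 × 0.5745 / (0.8254 × 9.206 × 22) = 0.0026804
20 log₁₀(0.0026804) = -51.44 dB

-51.4 dB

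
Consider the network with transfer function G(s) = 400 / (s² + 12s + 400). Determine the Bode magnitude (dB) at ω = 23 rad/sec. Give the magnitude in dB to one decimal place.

2.4 dB

|(j23)² + 12(j23) + 400| = |-129 + j276| = 304.7
|G(j23)| = 400 / 304.7 = 1.3129
20 log₁₀(1.3129) = 2.36 dB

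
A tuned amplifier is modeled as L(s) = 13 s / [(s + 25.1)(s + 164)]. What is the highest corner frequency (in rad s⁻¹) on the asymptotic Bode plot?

Break frequencies occur at each pole and zero magnitude: 25.1 rad s⁻¹, 164 rad s⁻¹.
The highest is 164 rad s⁻¹.

164 rad s⁻¹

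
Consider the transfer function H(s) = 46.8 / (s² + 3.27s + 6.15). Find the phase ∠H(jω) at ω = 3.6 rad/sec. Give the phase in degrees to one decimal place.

-120.0 deg

∠[(j3.6)² + 3.27(j3.6) + 6.15] = ∠[-6.81 + j11.772] = 120.05°
∠H(j3.6) = −120.05° = -120.05°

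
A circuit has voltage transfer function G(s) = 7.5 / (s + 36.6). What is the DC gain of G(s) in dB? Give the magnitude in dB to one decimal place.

-13.8 dB

G(0) = 7.5 / 36.6 = 0.20492
20 log₁₀(0.20492) = -13.77 dB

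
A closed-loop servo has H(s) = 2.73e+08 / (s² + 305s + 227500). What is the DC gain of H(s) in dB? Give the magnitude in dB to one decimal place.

H(0) = 2.73e+08 / 227500 = 1200
20 log₁₀(1200) = 61.58 dB

61.6 dB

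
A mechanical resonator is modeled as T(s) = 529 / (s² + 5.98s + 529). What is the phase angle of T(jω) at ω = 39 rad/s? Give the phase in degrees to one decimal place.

∠[(j39)² + 5.98(j39) + 529] = ∠[-992 + j233.22] = 166.77°
∠T(j39) = −166.77° = -166.77°

-166.8°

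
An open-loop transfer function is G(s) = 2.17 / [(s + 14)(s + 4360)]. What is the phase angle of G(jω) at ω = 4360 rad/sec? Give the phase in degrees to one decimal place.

-134.8°

∠(j4360 + 14) = arctan(4360/14) = 89.82°
∠(j4360 + 4360) = arctan(4360/4360) = 45.00°
∠G(j4360) = − (89.82° + 45.00°) = -134.82°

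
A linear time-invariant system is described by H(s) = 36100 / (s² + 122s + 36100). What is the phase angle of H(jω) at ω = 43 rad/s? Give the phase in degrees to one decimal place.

-8.7 deg

∠[(j43)² + 122(j43) + 36100] = ∠[34251 + j5246] = 8.71°
∠H(j43) = −8.71° = -8.71°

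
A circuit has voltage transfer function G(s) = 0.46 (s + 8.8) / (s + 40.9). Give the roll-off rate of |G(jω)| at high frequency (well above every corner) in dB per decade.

With 1 zero and 1 pole, the high-frequency asymptotic slope is 20 × (1 − 1) = 0 dB/decade.

0 dB/decade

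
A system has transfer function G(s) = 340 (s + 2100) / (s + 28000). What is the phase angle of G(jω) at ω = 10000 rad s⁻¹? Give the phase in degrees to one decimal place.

∠(j10000 + 2100) = arctan(10000/2100) = 78.14°
∠(j10000 + 28000) = arctan(10000/28000) = 19.65°
∠G(j10000) = 78.14° − 19.65° = 58.49°

58.5°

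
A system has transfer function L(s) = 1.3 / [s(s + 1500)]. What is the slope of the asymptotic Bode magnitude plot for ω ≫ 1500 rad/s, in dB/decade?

With 0 zeros and 2 poles, the high-frequency asymptotic slope is 20 × (0 − 2) = -40 dB/decade.

-40 dB/decade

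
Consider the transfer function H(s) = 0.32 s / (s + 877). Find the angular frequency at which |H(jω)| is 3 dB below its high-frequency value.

877 rad/sec

For a single-pole high-pass, the −3 dB point is at the pole: ω = 877 rad/sec.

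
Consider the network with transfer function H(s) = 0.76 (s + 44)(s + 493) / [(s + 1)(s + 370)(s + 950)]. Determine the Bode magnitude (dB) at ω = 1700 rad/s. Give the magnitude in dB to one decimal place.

|j1700 + 44| = √(1700² + 44²) = 1701
|j1700 + 493| = √(1700² + 493²) = 1770
|j1700 + 1| = √(1700² + 1²) = 1700
|j1700 + 370| = √(1700² + 370²) = 1740
|j1700 + 950| = √(1700² + 950²) = 1947
|H(j1700)| = 0.76 × 1701 × 1770 / (1700 × 1740 × 1947) = 0.00039717
20 log₁₀(0.00039717) = -68.02 dB

-68.0 dB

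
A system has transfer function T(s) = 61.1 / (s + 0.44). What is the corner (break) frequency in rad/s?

The single real pole at s = −0.44 gives a corner at ω = 0.44 rad/s.

0.44 rad/s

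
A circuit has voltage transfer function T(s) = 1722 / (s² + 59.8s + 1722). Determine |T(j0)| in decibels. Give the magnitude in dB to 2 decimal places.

0.00 dB

T(0) = 1722 / 1722 = 1
20 log₁₀(1) = 0.000 dB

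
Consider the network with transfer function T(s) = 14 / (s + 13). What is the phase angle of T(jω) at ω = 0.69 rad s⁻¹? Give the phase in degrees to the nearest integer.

∠(j0.69 + 13) = arctan(0.69/13) = 3.04°
∠T(j0.69) = −3.04° = -3.04°

-3°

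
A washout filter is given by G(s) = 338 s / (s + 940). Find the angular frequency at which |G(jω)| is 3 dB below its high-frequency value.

For a single-pole high-pass, the −3 dB point is at the pole: ω = 940 rad/s.

940 rad/s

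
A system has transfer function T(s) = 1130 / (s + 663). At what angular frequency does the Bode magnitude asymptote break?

The single real pole at s = −663 gives a corner at ω = 663 rad/sec.

663 rad/sec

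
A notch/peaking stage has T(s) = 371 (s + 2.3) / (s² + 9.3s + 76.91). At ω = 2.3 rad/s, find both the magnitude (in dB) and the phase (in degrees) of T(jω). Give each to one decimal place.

|T| = 24.2 dB, ∠T = 28.4°

|j2.3 + 2.3| = √(2.3² + 2.3²) = 3.253
|(j2.3)² + 9.3(j2.3) + 76.91| = |71.62 + j21.39| = 74.75
|T(j2.3)| = 371 × 3.253 / 74.75 = 16.145
20 log₁₀(16.145) = 24.16 dB
∠(j2.3 + 2.3) = arctan(2.3/2.3) = 45.00°
∠[(j2.3)² + 9.3(j2.3) + 76.91] = ∠[71.62 + j21.39] = 16.63°
∠T(j2.3) = 45.00° − 16.63° = 28.37°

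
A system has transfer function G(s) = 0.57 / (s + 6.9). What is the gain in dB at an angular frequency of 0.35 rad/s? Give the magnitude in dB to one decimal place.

|j0.35 + 6.9| = √(0.35² + 6.9²) = 6.909
|G(j0.35)| = 0.57 / 6.909 = 0.082503
20 log₁₀(0.082503) = -21.67 dB

-21.7 dB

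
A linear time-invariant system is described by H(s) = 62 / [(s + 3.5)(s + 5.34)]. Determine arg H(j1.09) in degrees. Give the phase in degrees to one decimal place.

∠(j1.09 + 3.5) = arctan(1.09/3.5) = 17.30°
∠(j1.09 + 5.34) = arctan(1.09/5.34) = 11.54°
∠H(j1.09) = − (17.30° + 11.54°) = -28.83°

-28.8°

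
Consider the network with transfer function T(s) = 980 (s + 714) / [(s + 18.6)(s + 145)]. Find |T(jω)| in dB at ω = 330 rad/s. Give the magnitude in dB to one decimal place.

|j330 + 714| = √(330² + 714²) = 786.6
|j330 + 18.6| = √(330² + 18.6²) = 330.5
|j330 + 145| = √(330² + 145²) = 360.5
|T(j330)| = 980 × 786.6 / (330.5 × 360.5) = 6.4702
20 log₁₀(6.4702) = 16.22 dB

16.2 dB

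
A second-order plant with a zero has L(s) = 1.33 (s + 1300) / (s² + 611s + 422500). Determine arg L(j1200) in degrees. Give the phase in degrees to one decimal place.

∠(j1200 + 1300) = arctan(1200/1300) = 42.71°
∠[(j1200)² + 611(j1200) + 422500] = ∠[-1.0175e+06 + j7.332e+05] = 144.22°
∠L(j1200) = 42.71° − 144.22° = -101.51°

-101.5°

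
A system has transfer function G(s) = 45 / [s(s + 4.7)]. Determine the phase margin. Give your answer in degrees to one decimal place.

Gain crossover: |G(jω)| = 1 at ω ≈ 5.94 rad/s.
∠G(j5.94) = −90° − arctan(5.94/4.7) ≈ -141.65°
PM = 180° + (-141.65°) = 38.35°

38.3°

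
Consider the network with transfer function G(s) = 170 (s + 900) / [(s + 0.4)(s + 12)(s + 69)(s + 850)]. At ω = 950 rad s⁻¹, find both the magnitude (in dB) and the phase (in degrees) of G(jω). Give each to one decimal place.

|G| = -133.9 dB, ∠G = -266.7°

|j950 + 900| = √(950² + 900²) = 1309
|j950 + 0.4| = √(950² + 0.4²) = 950
|j950 + 12| = √(950² + 12²) = 950.1
|j950 + 69| = √(950² + 69²) = 952.5
|j950 + 850| = √(950² + 850²) = 1275
|G(j950)| = 170 × 1309 / (950 × 950.1 × 952.5 × 1275) = 2.03e-07
20 log₁₀(2.03e-07) = -133.85 dB
∠(j950 + 900) = arctan(950/900) = 46.55°
∠(j950 + 0.4) = arctan(950/0.4) = 89.98°
∠(j950 + 12) = arctan(950/12) = 89.28°
∠(j950 + 69) = arctan(950/69) = 85.85°
∠(j950 + 850) = arctan(950/850) = 48.18°
∠G(j950) = 46.55° − (89.98° + 89.28° + 85.85° + 48.18°) = -266.73°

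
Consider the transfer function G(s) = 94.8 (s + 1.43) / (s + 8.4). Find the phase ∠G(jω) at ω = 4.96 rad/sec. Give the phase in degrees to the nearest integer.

43°

∠(j4.96 + 1.43) = arctan(4.96/1.43) = 73.92°
∠(j4.96 + 8.4) = arctan(4.96/8.4) = 30.56°
∠G(j4.96) = 73.92° − 30.56° = 43.36°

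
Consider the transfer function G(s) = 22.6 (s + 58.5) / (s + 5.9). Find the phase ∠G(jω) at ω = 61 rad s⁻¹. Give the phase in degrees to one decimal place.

-38.3°

∠(j61 + 58.5) = arctan(61/58.5) = 46.20°
∠(j61 + 5.9) = arctan(61/5.9) = 84.48°
∠G(j61) = 46.20° − 84.48° = -38.28°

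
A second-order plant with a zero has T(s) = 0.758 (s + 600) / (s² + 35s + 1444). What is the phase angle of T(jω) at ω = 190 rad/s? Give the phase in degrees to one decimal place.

-151.6°

∠(j190 + 600) = arctan(190/600) = 17.57°
∠[(j190)² + 35(j190) + 1444] = ∠[-34656 + j6650] = 169.14°
∠T(j190) = 17.57° − 169.14° = -151.57°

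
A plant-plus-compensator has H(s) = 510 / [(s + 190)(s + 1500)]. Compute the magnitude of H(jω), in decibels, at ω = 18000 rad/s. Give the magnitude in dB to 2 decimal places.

|j18000 + 190| = √(18000² + 190²) = 1.8e+04
|j18000 + 1500| = √(18000² + 1500²) = 1.806e+04
|H(j18000)| = 510 / (1.8e+04 × 1.806e+04) = 1.5685e-06
20 log₁₀(1.5685e-06) = -116.090 dB

-116.09 dB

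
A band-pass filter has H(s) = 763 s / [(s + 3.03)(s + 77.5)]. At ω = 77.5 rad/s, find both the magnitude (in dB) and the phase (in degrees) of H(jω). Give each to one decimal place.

|j77.5| = 77.5
|j77.5 + 3.03| = √(77.5² + 3.03²) = 77.56
|j77.5 + 77.5| = √(77.5² + 77.5²) = 109.6
|H(j77.5)| = 763 × 77.5 / (77.56 × 109.6) = 6.9563
20 log₁₀(6.9563) = 16.85 dB
∠(j77.5) = 90.00°
∠(j77.5 + 3.03) = arctan(77.5/3.03) = 87.76°
∠(j77.5 + 77.5) = arctan(77.5/77.5) = 45.00°
∠H(j77.5) = 90.00° − (87.76° + 45.00°) = -42.76°

|H| = 16.8 dB, ∠H = -42.8 deg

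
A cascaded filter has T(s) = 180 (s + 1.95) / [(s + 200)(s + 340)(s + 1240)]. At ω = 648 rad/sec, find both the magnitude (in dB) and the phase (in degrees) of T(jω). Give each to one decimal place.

|T| = -75.5 dB, ∠T = -72.9°

|j648 + 1.95| = √(648² + 1.95²) = 648
|j648 + 200| = √(648² + 200²) = 678.2
|j648 + 340| = √(648² + 340²) = 731.8
|j648 + 1240| = √(648² + 1240²) = 1399
|T(j648)| = 180 × 648 / (678.2 × 731.8 × 1399) = 0.00016799
20 log₁₀(0.00016799) = -75.49 dB
∠(j648 + 1.95) = arctan(648/1.95) = 89.83°
∠(j648 + 200) = arctan(648/200) = 72.85°
∠(j648 + 340) = arctan(648/340) = 62.31°
∠(j648 + 1240) = arctan(648/1240) = 27.59°
∠T(j648) = 89.83° − (72.85° + 62.31° + 27.59°) = -72.93°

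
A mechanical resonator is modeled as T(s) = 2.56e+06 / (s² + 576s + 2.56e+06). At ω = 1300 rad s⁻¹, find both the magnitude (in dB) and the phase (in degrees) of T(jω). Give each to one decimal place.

|(j1300)² + 576(j1300) + 2.56e+06| = |8.7e+05 + j7.488e+05| = 1.148e+06
|T(j1300)| = 2.56e+06 / 1.148e+06 = 2.2302
20 log₁₀(2.2302) = 6.97 dB
∠[(j1300)² + 576(j1300) + 2.56e+06] = ∠[8.7e+05 + j7.488e+05] = 40.72°
∠T(j1300) = −40.72° = -40.72°

|T| = 7.0 dB, ∠T = -40.7°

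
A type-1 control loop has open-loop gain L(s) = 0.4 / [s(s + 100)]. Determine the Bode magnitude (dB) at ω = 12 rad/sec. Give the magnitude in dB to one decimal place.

|j12 + 100| = √(12² + 100²) = 100.7
|j12| = 12
|L(j12)| = 0.4 / (100.7 × 12) = 0.00033096
20 log₁₀(0.00033096) = -69.60 dB

-69.6 dB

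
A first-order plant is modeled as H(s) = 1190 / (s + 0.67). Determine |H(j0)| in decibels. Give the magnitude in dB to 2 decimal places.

64.99 dB

H(0) = 1190 / 0.67 = 1776.1
20 log₁₀(1776.1) = 64.989 dB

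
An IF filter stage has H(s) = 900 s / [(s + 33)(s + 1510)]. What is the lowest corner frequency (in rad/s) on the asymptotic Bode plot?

Break frequencies occur at each pole and zero magnitude: 33 rad/s, 1510 rad/s.
The lowest is 33 rad/s.

33 rad/s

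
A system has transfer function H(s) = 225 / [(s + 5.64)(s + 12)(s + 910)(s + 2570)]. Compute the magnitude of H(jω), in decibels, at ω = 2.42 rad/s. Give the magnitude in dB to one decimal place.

|j2.42 + 5.64| = √(2.42² + 5.64²) = 6.137
|j2.42 + 12| = √(2.42² + 12²) = 12.24
|j2.42 + 910| = √(2.42² + 910²) = 910
|j2.42 + 2570| = √(2.42² + 2570²) = 2570
|H(j2.42)| = 225 / (6.137 × 12.24 × 910 × 2570) = 1.2805e-06
20 log₁₀(1.2805e-06) = -117.85 dB

-117.9 dB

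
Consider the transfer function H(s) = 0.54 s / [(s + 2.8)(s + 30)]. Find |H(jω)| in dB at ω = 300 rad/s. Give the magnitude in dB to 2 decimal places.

-54.94 dB

|j300| = 300
|j300 + 2.8| = √(300² + 2.8²) = 300
|j300 + 30| = √(300² + 30²) = 301.5
|H(j300)| = 0.54 × 300 / (300 × 301.5) = 0.001791
20 log₁₀(0.001791) = -54.938 dB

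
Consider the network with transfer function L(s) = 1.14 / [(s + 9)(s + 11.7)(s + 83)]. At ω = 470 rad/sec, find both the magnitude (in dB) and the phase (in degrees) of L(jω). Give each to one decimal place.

|j470 + 9| = √(470² + 9²) = 470.1
|j470 + 11.7| = √(470² + 11.7²) = 470.1
|j470 + 83| = √(470² + 83²) = 477.3
|L(j470)| = 1.14 / (470.1 × 470.1 × 477.3) = 1.0808e-08
20 log₁₀(1.0808e-08) = -159.33 dB
∠(j470 + 9) = arctan(470/9) = 88.90°
∠(j470 + 11.7) = arctan(470/11.7) = 88.57°
∠(j470 + 83) = arctan(470/83) = 79.99°
∠L(j470) = − (88.90° + 88.57° + 79.99°) = -257.46°

|L| = -159.3 dB, ∠L = -257.5°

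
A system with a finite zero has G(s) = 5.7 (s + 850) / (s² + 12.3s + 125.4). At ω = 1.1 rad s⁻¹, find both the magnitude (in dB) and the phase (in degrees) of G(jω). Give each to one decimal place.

|j1.1 + 850| = √(1.1² + 850²) = 850
|(j1.1)² + 12.3(j1.1) + 125.4| = |124.19 + j13.53| = 124.9
|G(j1.1)| = 5.7 × 850 / 124.9 = 38.783
20 log₁₀(38.783) = 31.77 dB
∠(j1.1 + 850) = arctan(1.1/850) = 0.07°
∠[(j1.1)² + 12.3(j1.1) + 125.4] = ∠[124.19 + j13.53] = 6.22°
∠G(j1.1) = 0.07° − 6.22° = -6.14°

|G| = 31.8 dB, ∠G = -6.1 deg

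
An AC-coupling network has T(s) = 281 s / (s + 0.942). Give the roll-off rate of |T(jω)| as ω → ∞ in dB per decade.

With 1 zero and 1 pole, the high-frequency asymptotic slope is 20 × (1 − 1) = 0 dB/decade.

0 dB/decade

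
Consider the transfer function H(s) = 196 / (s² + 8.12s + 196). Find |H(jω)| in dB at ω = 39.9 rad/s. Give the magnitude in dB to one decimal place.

|(j39.9)² + 8.12(j39.9) + 196| = |-1396 + j323.99| = 1433
|H(j39.9)| = 196 / 1433 = 0.13677
20 log₁₀(0.13677) = -17.28 dB

-17.3 dB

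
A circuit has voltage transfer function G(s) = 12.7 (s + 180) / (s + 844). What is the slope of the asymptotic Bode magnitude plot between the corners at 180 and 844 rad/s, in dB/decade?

In this band the factors already past their corner are: zero at 180; net slope = 20 dB/decade.

20 dB/decade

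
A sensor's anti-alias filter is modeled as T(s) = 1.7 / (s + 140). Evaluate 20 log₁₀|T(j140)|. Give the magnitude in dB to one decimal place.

-41.3 dB

|j140 + 140| = √(140² + 140²) = 198
|T(j140)| = 1.7 / 198 = 0.0085863
20 log₁₀(0.0085863) = -41.32 dB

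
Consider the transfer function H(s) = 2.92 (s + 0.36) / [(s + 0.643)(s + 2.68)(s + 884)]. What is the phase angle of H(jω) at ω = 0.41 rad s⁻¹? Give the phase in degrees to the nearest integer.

7°

∠(j0.41 + 0.36) = arctan(0.41/0.36) = 48.72°
∠(j0.41 + 0.643) = arctan(0.41/0.643) = 32.52°
∠(j0.41 + 2.68) = arctan(0.41/2.68) = 8.70°
∠(j0.41 + 884) = arctan(0.41/884) = 0.03°
∠H(j0.41) = 48.72° − (32.52° + 8.70° + 0.03°) = 7.47°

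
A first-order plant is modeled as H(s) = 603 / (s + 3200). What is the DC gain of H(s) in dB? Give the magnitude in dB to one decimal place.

-14.5 dB

H(0) = 603 / 3200 = 0.18844
20 log₁₀(0.18844) = -14.50 dB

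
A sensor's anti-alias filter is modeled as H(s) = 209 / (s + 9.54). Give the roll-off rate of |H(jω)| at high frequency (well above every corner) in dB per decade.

With 0 zeros and 1 pole, the high-frequency asymptotic slope is 20 × (0 − 1) = -20 dB/decade.

-20 dB/decade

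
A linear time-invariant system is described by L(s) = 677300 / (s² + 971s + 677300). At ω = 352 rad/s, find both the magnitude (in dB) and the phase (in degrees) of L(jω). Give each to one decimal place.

|(j352)² + 971(j352) + 677300| = |5.534e+05 + j3.4179e+05| = 6.504e+05
|L(j352)| = 677300 / 6.504e+05 = 1.0413
20 log₁₀(1.0413) = 0.35 dB
∠[(j352)² + 971(j352) + 677300] = ∠[5.534e+05 + j3.4179e+05] = 31.70°
∠L(j352) = −31.70° = -31.70°

|L| = 0.4 dB, ∠L = -31.7°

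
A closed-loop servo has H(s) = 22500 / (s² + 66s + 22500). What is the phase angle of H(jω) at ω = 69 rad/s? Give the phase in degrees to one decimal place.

∠[(j69)² + 66(j69) + 22500] = ∠[17739 + j4554] = 14.40°
∠H(j69) = −14.40° = -14.40°

-14.4°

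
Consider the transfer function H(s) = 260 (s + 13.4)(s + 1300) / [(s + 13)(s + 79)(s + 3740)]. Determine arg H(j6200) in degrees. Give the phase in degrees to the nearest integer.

∠(j6200 + 13.4) = arctan(6200/13.4) = 89.88°
∠(j6200 + 1300) = arctan(6200/1300) = 78.16°
∠(j6200 + 13) = arctan(6200/13) = 89.88°
∠(j6200 + 79) = arctan(6200/79) = 89.27°
∠(j6200 + 3740) = arctan(6200/3740) = 58.90°
∠H(j6200) = 89.88° + 78.16° − (89.88° + 89.27° + 58.90°) = -70.02°

-70°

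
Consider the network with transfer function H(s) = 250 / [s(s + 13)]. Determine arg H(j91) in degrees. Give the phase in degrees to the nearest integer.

-172 deg

∠(j91 + 13) = arctan(91/13) = 81.87°
∠(j91) = 90.00°
∠H(j91) = − (81.87° + 90.00°) = -171.87°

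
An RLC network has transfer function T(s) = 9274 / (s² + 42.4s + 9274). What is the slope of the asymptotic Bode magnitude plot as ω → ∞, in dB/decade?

With 0 zeros and 2 poles, the high-frequency asymptotic slope is 20 × (0 − 2) = -40 dB/decade.

-40 dB/decade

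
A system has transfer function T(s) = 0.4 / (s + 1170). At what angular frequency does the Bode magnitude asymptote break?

The single real pole at s = −1170 gives a corner at ω = 1170 rad/sec.

1170 rad/sec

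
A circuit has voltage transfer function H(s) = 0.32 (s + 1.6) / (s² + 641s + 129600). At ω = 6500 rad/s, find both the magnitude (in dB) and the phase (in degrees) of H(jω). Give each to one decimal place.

|j6500 + 1.6| = √(6500² + 1.6²) = 6500
|(j6500)² + 641(j6500) + 129600| = |-4.212e+07 + j4.1665e+06| = 4.233e+07
|H(j6500)| = 0.32 × 6500 / 4.233e+07 = 4.9142e-05
20 log₁₀(4.9142e-05) = -86.17 dB
∠(j6500 + 1.6) = arctan(6500/1.6) = 89.99°
∠[(j6500)² + 641(j6500) + 129600] = ∠[-4.212e+07 + j4.1665e+06] = 174.35°
∠H(j6500) = 89.99° − 174.35° = -84.36°

|H| = -86.2 dB, ∠H = -84.4°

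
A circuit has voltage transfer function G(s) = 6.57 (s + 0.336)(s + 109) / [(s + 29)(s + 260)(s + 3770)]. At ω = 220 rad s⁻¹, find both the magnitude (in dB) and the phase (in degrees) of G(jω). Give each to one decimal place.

|j220 + 0.336| = √(220² + 0.336²) = 220
|j220 + 109| = √(220² + 109²) = 245.5
|j220 + 29| = √(220² + 29²) = 221.9
|j220 + 260| = √(220² + 260²) = 340.6
|j220 + 3770| = √(220² + 3770²) = 3776
|G(j220)| = 6.57 × 220 × 245.5 / (221.9 × 340.6 × 3776) = 0.0012434
20 log₁₀(0.0012434) = -58.11 dB
∠(j220 + 0.336) = arctan(220/0.336) = 89.91°
∠(j220 + 109) = arctan(220/109) = 63.64°
∠(j220 + 29) = arctan(220/29) = 82.49°
∠(j220 + 260) = arctan(220/260) = 40.24°
∠(j220 + 3770) = arctan(220/3770) = 3.34°
∠G(j220) = 89.91° + 63.64° − (82.49° + 40.24° + 3.34°) = 27.49°

|G| = -58.1 dB, ∠G = 27.5°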